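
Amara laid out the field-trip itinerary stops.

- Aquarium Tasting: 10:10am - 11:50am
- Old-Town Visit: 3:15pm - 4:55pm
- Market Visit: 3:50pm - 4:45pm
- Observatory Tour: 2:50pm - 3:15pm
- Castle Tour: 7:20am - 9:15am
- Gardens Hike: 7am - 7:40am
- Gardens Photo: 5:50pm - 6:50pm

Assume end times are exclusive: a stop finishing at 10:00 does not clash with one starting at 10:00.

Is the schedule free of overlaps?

Two intervals overlap when each starts before the other ends.
Sorted by start: Gardens Hike, Castle Tour, Aquarium Tasting, Observatory Tour, Old-Town Visit, Market Visit, Gardens Photo.
Castle Tour starts before Gardens Hike ends → Gardens Hike and Castle Tour overlap.
That's a conflict, so the schedule is not conflict-free.

No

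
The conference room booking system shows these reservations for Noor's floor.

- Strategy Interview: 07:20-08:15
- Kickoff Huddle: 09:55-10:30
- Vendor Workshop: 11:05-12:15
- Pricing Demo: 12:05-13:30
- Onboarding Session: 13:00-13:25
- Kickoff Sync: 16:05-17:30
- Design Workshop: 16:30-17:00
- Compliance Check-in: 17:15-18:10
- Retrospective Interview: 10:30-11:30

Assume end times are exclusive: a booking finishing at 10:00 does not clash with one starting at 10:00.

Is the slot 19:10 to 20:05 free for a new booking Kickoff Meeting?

Strategy Interview: ends 08:15 at or before Kickoff Meeting starts 19:10 → clear.
Kickoff Huddle: ends 10:30 at or before Kickoff Meeting starts 19:10 → clear.
Retrospective Interview: ends 11:30 at or before Kickoff Meeting starts 19:10 → clear.
Vendor Workshop: ends 12:15 at or before Kickoff Meeting starts 19:10 → clear.
Pricing Demo: ends 13:30 at or before Kickoff Meeting starts 19:10 → clear.
Onboarding Session: ends 13:25 at or before Kickoff Meeting starts 19:10 → clear.
Kickoff Sync: ends 17:30 at or before Kickoff Meeting starts 19:10 → clear.
Design Workshop: ends 17:00 at or before Kickoff Meeting starts 19:10 → clear.
Compliance Check-in: ends 18:10 at or before Kickoff Meeting starts 19:10 → clear.

Yes — the slot is free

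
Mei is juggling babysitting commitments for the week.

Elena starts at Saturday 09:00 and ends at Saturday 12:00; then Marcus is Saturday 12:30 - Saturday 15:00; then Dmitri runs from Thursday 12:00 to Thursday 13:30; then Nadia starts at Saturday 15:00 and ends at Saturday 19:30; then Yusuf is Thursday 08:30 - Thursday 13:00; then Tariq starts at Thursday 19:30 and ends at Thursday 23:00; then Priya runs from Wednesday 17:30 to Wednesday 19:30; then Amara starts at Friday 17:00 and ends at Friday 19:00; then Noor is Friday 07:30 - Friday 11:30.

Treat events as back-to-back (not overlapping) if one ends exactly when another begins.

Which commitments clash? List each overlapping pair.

Dmitri & Yusuf

Check each pair: they overlap iff neither finishes before the other starts.
Sorted by start: Priya, Yusuf, Dmitri, Tariq, Noor, Amara, Elena, Marcus, Nadia.
Yusuf starts after Priya ends — done with Priya.
Dmitri starts before Yusuf ends → Yusuf and Dmitri overlap.
Tariq starts after Yusuf ends — done with Yusuf.
Tariq starts after Dmitri ends — done with Dmitri.
Noor starts after Tariq ends — done with Tariq.
Amara starts after Noor ends — done with Noor.
Elena starts after Amara ends — done with Amara.
Marcus starts after Elena ends — done with Elena.
Nadia starts exactly when Marcus ends (back-to-back, no overlap).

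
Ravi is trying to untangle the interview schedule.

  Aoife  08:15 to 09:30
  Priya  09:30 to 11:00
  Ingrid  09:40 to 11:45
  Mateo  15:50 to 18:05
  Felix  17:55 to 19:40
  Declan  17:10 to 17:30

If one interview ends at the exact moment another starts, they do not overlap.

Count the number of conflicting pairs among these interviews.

3

Sorted by start: Aoife, Priya, Ingrid, Mateo, Declan, Felix.
Priya starts exactly when Aoife ends (back-to-back, no overlap) — done with Aoife.
Ingrid starts before Priya ends → Priya and Ingrid overlap.
Mateo starts after Priya ends — done with Priya.
Mateo starts after Ingrid ends — done with Ingrid.
Declan starts before Mateo ends → Mateo and Declan overlap.
Felix starts before Mateo ends → Mateo and Felix overlap.
Felix starts after Declan ends.
Overlapping pairs: Declan & Mateo, Felix & Mateo, Ingrid & Priya — 3 in total.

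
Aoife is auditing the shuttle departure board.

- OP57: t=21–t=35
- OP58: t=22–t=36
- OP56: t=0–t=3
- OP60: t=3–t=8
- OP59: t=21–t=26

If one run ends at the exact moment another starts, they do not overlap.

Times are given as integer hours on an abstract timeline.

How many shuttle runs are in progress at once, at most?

Sort all start/end points and keep a running count:
t=0 start OP56 → 1
t=3 end OP56 → 0
t=3 start OP60 → 1
t=8 end OP60 → 0
t=21 start OP57 → 1
t=21 start OP59 → 2
t=22 start OP58 → 3
t=26 end OP59 → 2
t=35 end OP57 → 1
t=36 end OP58 → 0
Peak is 3, at t=22 (OP57, OP58, OP59).

3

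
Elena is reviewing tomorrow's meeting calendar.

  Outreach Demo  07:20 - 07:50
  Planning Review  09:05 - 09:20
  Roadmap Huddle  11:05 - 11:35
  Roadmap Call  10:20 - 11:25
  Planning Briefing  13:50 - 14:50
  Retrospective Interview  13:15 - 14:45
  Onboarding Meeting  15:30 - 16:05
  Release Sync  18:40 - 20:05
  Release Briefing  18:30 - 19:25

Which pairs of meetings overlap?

Planning Briefing & Retrospective Interview, Release Briefing & Release Sync, Roadmap Call & Roadmap Huddle

Sorted by start: Outreach Demo, Planning Review, Roadmap Call, Roadmap Huddle, Retrospective Interview, Planning Briefing, Onboarding Meeting, Release Briefing, Release Sync.
Planning Review starts after Outreach Demo ends, so Outreach Demo has no further overlaps.
Roadmap Call starts after Planning Review ends, so Planning Review has no further overlaps.
Roadmap Huddle starts before Roadmap Call ends → Roadmap Call and Roadmap Huddle overlap.
Retrospective Interview starts after Roadmap Call ends, so Roadmap Call has no further overlaps.
Retrospective Interview starts after Roadmap Huddle ends, so Roadmap Huddle has no further overlaps.
Planning Briefing starts before Retrospective Interview ends → Retrospective Interview and Planning Briefing overlap.
Onboarding Meeting starts after Retrospective Interview ends, so Retrospective Interview has no further overlaps.
Onboarding Meeting starts after Planning Briefing ends, so Planning Briefing has no further overlaps.
Release Briefing starts after Onboarding Meeting ends, so Onboarding Meeting has no further overlaps.
Release Sync starts before Release Briefing ends → Release Briefing and Release Sync overlap.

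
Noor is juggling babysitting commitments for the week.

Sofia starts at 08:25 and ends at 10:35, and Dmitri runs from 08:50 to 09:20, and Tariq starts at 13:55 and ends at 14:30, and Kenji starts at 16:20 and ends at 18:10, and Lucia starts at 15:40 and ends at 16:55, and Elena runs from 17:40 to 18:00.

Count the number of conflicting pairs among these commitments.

3

Sorted by start: Sofia, Dmitri, Tariq, Lucia, Kenji, Elena.
Dmitri starts before Sofia ends → Sofia and Dmitri overlap.
Tariq starts after Sofia ends, so Sofia has no further overlaps.
Tariq starts after Dmitri ends, so Dmitri has no further overlaps.
Lucia starts after Tariq ends, so Tariq has no further overlaps.
Kenji starts before Lucia ends → Lucia and Kenji overlap.
Elena starts after Lucia ends.
Elena starts before Kenji ends → Kenji and Elena overlap.
Overlapping pairs: Dmitri & Sofia, Elena & Kenji, Kenji & Lucia — 3 in total.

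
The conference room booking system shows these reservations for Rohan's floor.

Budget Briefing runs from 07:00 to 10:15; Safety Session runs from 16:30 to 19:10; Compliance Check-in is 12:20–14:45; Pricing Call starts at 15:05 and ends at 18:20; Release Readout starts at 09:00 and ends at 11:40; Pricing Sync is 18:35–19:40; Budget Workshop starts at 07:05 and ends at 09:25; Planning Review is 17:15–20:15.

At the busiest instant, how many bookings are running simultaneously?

3

Sort all start/end points and keep a running count:
07:00 start Budget Briefing → 1
07:05 start Budget Workshop → 2
09:00 start Release Readout → 3
09:25 end Budget Workshop → 2
10:15 end Budget Briefing → 1
11:40 end Release Readout → 0
12:20 start Compliance Check-in → 1
14:45 end Compliance Check-in → 0
15:05 start Pricing Call → 1
16:30 start Safety Session → 2
17:15 start Planning Review → 3
18:20 end Pricing Call → 2
18:35 start Pricing Sync → 3
19:10 end Safety Session → 2
19:40 end Pricing Sync → 1
20:15 end Planning Review → 0
Peak is 3, at 09:00 (Budget Briefing, Budget Workshop, Release Readout).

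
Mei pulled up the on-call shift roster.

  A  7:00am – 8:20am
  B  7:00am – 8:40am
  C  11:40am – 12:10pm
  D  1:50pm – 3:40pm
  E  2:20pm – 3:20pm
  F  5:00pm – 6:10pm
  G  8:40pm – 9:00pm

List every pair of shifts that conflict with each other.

Sorted by start: A, B, C, D, E, F, G.
B starts before A ends → A and B overlap.
C starts after A ends, so nothing later overlaps A either.
C starts after B ends, so nothing later overlaps B either.
D starts after C ends, so nothing later overlaps C either.
E starts before D ends → D and E overlap.
F starts after D ends, so nothing later overlaps D either.
F starts after E ends, so nothing later overlaps E either.
G starts after F ends.

A & B, D & E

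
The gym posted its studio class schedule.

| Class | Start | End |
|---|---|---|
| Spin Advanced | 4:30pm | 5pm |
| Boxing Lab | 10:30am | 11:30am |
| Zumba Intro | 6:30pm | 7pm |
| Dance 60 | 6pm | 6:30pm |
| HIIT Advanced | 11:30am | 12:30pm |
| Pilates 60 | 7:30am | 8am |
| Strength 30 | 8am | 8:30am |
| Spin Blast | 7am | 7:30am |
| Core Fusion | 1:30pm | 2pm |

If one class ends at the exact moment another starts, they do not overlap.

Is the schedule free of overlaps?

Two intervals overlap when each starts before the other ends.
Sorted by start: Spin Blast, Pilates 60, Strength 30, Boxing Lab, HIIT Advanced, Core Fusion, Spin Advanced, Dance 60, Zumba Intro.
Pilates 60 starts exactly when Spin Blast ends (back-to-back, no overlap), so Spin Blast has no further overlaps.
Strength 30 starts exactly when Pilates 60 ends (back-to-back, no overlap), so Pilates 60 has no further overlaps.
Boxing Lab starts after Strength 30 ends, so Strength 30 has no further overlaps.
HIIT Advanced starts exactly when Boxing Lab ends (back-to-back, no overlap), so Boxing Lab has no further overlaps.
Core Fusion starts after HIIT Advanced ends, so HIIT Advanced has no further overlaps.
Spin Advanced starts after Core Fusion ends, so Core Fusion has no further overlaps.
Dance 60 starts after Spin Advanced ends, so Spin Advanced has no further overlaps.
Zumba Intro starts exactly when Dance 60 ends (back-to-back, no overlap).
Every pair is clear; the schedule has no overlaps.

Yes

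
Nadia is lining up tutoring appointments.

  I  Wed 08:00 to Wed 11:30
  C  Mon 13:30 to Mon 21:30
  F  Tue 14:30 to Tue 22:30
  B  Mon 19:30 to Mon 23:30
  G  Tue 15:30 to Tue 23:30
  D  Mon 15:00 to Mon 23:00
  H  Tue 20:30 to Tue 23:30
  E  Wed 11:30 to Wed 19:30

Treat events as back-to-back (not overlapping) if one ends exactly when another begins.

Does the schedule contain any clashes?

Sorted by start: C, D, B, F, G, H, I, E.
D starts before C ends → C and D overlap.
That's a conflict, so the schedule is not conflict-free.

Yes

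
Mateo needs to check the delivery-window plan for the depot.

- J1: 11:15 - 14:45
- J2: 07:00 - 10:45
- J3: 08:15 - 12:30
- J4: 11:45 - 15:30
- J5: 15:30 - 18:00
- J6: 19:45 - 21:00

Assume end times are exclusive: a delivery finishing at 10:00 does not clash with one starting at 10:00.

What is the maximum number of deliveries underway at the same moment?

Walk through starts and ends in time order (an end at T is processed before a start at T):
07:00 start J2 → 1
08:15 start J3 → 2
10:45 end J2 → 1
11:15 start J1 → 2
11:45 start J4 → 3
12:30 end J3 → 2
14:45 end J1 → 1
15:30 end J4 → 0
15:30 start J5 → 1
18:00 end J5 → 0
19:45 start J6 → 1
21:00 end J6 → 0
Peak is 3, at 11:45 (J1, J3, J4).

3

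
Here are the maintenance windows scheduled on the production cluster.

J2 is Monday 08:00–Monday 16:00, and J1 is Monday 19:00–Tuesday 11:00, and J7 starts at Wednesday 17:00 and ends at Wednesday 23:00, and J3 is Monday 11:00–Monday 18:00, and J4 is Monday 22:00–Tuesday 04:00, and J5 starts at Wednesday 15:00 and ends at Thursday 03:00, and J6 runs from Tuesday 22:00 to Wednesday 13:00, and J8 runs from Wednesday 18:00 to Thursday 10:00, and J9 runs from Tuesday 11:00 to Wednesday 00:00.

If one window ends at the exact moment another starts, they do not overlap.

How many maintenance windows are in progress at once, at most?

3

Sort all start/end points and keep a running count:
Monday 08:00 start J2 → 1
Monday 11:00 start J3 → 2
Monday 16:00 end J2 → 1
Monday 18:00 end J3 → 0
Monday 19:00 start J1 → 1
Monday 22:00 start J4 → 2
Tuesday 04:00 end J4 → 1
Tuesday 11:00 end J1 → 0
Tuesday 11:00 start J9 → 1
Tuesday 22:00 start J6 → 2
Wednesday 00:00 end J9 → 1
Wednesday 13:00 end J6 → 0
Wednesday 15:00 start J5 → 1
Wednesday 17:00 start J7 → 2
Wednesday 18:00 start J8 → 3
Wednesday 23:00 end J7 → 2
Thursday 03:00 end J5 → 1
Thursday 10:00 end J8 → 0
Peak is 3, at Wednesday 18:00 (J5, J7, J8).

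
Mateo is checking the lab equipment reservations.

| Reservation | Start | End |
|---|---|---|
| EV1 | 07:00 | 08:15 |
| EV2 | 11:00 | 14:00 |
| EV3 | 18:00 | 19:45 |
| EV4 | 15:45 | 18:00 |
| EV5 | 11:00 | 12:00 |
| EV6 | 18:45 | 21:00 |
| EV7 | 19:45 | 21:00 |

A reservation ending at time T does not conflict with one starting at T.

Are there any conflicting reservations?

Sorted by start: EV1, EV2, EV5, EV4, EV3, EV6, EV7.
EV2 starts after EV1 ends, so nothing later overlaps EV1 either.
EV5 starts before EV2 ends → EV2 and EV5 overlap.
That's a conflict, so the schedule is not conflict-free.

Yes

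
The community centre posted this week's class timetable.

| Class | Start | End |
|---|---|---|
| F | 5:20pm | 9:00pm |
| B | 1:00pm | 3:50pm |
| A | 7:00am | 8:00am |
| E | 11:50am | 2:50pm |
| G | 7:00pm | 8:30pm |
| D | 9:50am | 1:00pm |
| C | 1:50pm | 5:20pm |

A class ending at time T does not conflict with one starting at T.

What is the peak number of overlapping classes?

Sweep the timeline, counting +1 at each start and −1 at each end (ends before starts at a tie):
7:00am start A → 1
8:00am end A → 0
9:50am start D → 1
11:50am start E → 2
1:00pm end D → 1
1:00pm start B → 2
1:50pm start C → 3
2:50pm end E → 2
3:50pm end B → 1
5:20pm end C → 0
5:20pm start F → 1
7:00pm start G → 2
8:30pm end G → 1
9:00pm end F → 0
Peak is 3, at 1:50pm (B, C, E).

3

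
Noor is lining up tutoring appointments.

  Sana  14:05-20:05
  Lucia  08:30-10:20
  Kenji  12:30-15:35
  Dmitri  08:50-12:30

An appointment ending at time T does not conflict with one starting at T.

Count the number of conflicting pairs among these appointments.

2

Check each pair: they overlap iff neither finishes before the other starts.
Sorted by start: Lucia, Dmitri, Kenji, Sana.
Dmitri starts before Lucia ends → Lucia and Dmitri overlap.
Kenji starts after Lucia ends — done with Lucia.
Kenji starts exactly when Dmitri ends (back-to-back, no overlap) — done with Dmitri.
Sana starts before Kenji ends → Kenji and Sana overlap.
Overlapping pairs: Dmitri & Lucia, Kenji & Sana — 2 in total.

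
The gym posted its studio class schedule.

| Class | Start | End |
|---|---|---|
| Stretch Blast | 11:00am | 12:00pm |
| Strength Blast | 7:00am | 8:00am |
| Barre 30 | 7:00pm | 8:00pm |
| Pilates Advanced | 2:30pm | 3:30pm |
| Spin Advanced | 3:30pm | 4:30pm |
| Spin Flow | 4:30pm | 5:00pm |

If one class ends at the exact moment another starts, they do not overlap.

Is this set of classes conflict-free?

Sorted by start: Strength Blast, Stretch Blast, Pilates Advanced, Spin Advanced, Spin Flow, Barre 30.
Stretch Blast starts after Strength Blast ends, so nothing later overlaps Strength Blast either.
Pilates Advanced starts after Stretch Blast ends, so nothing later overlaps Stretch Blast either.
Spin Advanced starts exactly when Pilates Advanced ends (back-to-back, no overlap), so nothing later overlaps Pilates Advanced either.
Spin Flow starts exactly when Spin Advanced ends (back-to-back, no overlap), so nothing later overlaps Spin Advanced either.
Barre 30 starts after Spin Flow ends.
Every pair is clear; the schedule has no overlaps.

Yes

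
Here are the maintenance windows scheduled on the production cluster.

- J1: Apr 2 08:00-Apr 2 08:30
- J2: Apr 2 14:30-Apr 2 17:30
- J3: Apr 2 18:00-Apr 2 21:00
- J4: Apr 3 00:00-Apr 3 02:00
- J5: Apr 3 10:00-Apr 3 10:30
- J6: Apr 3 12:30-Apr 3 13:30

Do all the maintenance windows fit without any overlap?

Yes

Sorted by start: J1, J2, J3, J4, J5, J6.
J2 starts after J1 ends, so J1 has no further overlaps.
J3 starts after J2 ends, so J2 has no further overlaps.
J4 starts after J3 ends, so J3 has no further overlaps.
J5 starts after J4 ends, so J4 has no further overlaps.
J6 starts after J5 ends.
Every pair is clear; the schedule has no overlaps.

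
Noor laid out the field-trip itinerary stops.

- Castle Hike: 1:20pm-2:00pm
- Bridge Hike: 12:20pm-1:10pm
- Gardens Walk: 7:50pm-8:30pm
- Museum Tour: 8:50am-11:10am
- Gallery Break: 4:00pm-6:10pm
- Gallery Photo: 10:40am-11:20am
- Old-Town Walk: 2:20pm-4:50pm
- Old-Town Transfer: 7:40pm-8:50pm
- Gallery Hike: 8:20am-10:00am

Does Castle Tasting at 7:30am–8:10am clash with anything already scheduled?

Gallery Hike: starts 8:20am at or after Castle Tasting ends 8:10am → clear.
Museum Tour: starts 8:50am at or after Castle Tasting ends 8:10am → clear.
Gallery Photo: starts 10:40am at or after Castle Tasting ends 8:10am → clear.
Bridge Hike: starts 12:20pm at or after Castle Tasting ends 8:10am → clear.
Castle Hike: starts 1:20pm at or after Castle Tasting ends 8:10am → clear.
Old-Town Walk: starts 2:20pm at or after Castle Tasting ends 8:10am → clear.
Gallery Break: starts 4:00pm at or after Castle Tasting ends 8:10am → clear.
Old-Town Transfer: starts 7:40pm at or after Castle Tasting ends 8:10am → clear.
Gardens Walk: starts 7:50pm at or after Castle Tasting ends 8:10am → clear.

No — it doesn't clash with anything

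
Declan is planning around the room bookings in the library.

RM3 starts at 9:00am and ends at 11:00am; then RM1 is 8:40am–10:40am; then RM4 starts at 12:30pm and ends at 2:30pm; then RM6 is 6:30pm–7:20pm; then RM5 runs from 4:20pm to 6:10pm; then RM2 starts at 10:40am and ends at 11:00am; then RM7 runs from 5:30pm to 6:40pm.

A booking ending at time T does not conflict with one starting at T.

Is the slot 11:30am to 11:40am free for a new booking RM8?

Yes — the slot is free

RM1: ends 10:40am at or before RM8 starts 11:30am → clear.
RM3: ends 11:00am at or before RM8 starts 11:30am → clear.
RM2: ends 11:00am at or before RM8 starts 11:30am → clear.
RM4: starts 12:30pm at or after RM8 ends 11:40am → clear.
RM5: starts 4:20pm at or after RM8 ends 11:40am → clear.
RM7: starts 5:30pm at or after RM8 ends 11:40am → clear.
RM6: starts 6:30pm at or after RM8 ends 11:40am → clear.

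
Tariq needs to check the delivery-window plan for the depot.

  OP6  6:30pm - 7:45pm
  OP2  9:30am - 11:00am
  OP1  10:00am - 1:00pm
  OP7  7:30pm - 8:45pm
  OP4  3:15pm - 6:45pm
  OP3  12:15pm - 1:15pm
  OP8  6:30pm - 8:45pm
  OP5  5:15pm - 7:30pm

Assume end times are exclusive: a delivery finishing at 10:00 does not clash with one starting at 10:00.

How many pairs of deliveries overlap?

10

Check each pair: they overlap iff neither finishes before the other starts.
Sorted by start: OP2, OP1, OP3, OP4, OP5, OP6, OP8, OP7.
OP1 starts before OP2 ends → OP2 and OP1 overlap.
OP3 starts after OP2 ends; OP2 is clear from here.
OP3 starts before OP1 ends → OP1 and OP3 overlap.
OP4 starts after OP1 ends; OP1 is clear from here.
OP4 starts after OP3 ends; OP3 is clear from here.
OP5 starts before OP4 ends → OP4 and OP5 overlap.
OP6 starts before OP4 ends → OP4 and OP6 overlap.
OP8 starts before OP4 ends → OP4 and OP8 overlap.
OP7 starts after OP4 ends.
OP6 starts before OP5 ends → OP5 and OP6 overlap.
OP8 starts before OP5 ends → OP5 and OP8 overlap.
OP7 starts exactly when OP5 ends (back-to-back, no overlap).
OP8 starts before OP6 ends → OP6 and OP8 overlap.
OP7 starts before OP6 ends → OP6 and OP7 overlap.
OP7 starts before OP8 ends → OP8 and OP7 overlap.
Overlapping pairs: OP1 & OP2, OP1 & OP3, OP4 & OP5, OP4 & OP6, OP4 & OP8, OP5 & OP6, OP5 & OP8, OP6 & OP7, OP6 & OP8, OP7 & OP8 — 10 in total.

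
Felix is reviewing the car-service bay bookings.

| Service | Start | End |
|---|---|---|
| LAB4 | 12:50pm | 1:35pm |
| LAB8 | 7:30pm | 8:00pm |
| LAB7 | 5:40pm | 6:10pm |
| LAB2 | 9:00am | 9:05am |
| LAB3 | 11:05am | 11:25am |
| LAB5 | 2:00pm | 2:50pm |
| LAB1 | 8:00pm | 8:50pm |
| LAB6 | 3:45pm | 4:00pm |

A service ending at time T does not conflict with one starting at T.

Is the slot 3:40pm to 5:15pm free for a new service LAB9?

LAB2: ends 9:05am at or before LAB9 starts 3:40pm → clear.
LAB3: ends 11:25am at or before LAB9 starts 3:40pm → clear.
LAB4: ends 1:35pm at or before LAB9 starts 3:40pm → clear.
LAB5: ends 2:50pm at or before LAB9 starts 3:40pm → clear.
LAB6: starts 3:45pm before LAB9 ends 5:15pm, and ends 4:00pm after LAB9 starts 3:40pm → overlap.
LAB7: starts 5:40pm at or after LAB9 ends 5:15pm → clear.
LAB8: starts 7:30pm at or after LAB9 ends 5:15pm → clear.
LAB1: starts 8:00pm at or after LAB9 ends 5:15pm → clear.
LAB9 overlaps LAB6.

No — it overlaps LAB6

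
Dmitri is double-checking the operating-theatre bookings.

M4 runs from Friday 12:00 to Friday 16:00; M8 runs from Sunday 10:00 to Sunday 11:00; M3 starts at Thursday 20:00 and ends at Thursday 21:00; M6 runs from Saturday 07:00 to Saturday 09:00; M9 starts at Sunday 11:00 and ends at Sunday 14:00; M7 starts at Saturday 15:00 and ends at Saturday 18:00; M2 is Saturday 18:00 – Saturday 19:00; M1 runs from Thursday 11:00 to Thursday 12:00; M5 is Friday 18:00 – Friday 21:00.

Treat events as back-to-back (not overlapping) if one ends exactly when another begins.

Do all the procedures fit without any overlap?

Yes

Sorted by start: M1, M3, M4, M5, M6, M7, M2, M8, M9.
M3 starts after M1 ends — done with M1.
M4 starts after M3 ends — done with M3.
M5 starts after M4 ends — done with M4.
M6 starts after M5 ends — done with M5.
M7 starts after M6 ends — done with M6.
M2 starts exactly when M7 ends (back-to-back, no overlap) — done with M7.
M8 starts after M2 ends — done with M2.
M9 starts exactly when M8 ends (back-to-back, no overlap).
Every pair is clear; the schedule has no overlaps.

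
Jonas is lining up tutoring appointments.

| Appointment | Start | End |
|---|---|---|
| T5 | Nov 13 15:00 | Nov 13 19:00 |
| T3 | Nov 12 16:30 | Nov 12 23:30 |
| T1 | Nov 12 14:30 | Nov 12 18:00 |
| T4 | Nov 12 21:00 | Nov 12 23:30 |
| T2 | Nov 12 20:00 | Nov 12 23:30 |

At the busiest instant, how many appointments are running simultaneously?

Sweep the timeline, counting +1 at each start and −1 at each end (ends before starts at a tie):
Nov 12 14:30 start T1 → 1
Nov 12 16:30 start T3 → 2
Nov 12 18:00 end T1 → 1
Nov 12 20:00 start T2 → 2
Nov 12 21:00 start T4 → 3
Nov 12 23:30 end T2 → 2
Nov 12 23:30 end T3 → 1
Nov 12 23:30 end T4 → 0
Nov 13 15:00 start T5 → 1
Nov 13 19:00 end T5 → 0
Peak is 3, at Nov 12 21:00 (T2, T3, T4).

3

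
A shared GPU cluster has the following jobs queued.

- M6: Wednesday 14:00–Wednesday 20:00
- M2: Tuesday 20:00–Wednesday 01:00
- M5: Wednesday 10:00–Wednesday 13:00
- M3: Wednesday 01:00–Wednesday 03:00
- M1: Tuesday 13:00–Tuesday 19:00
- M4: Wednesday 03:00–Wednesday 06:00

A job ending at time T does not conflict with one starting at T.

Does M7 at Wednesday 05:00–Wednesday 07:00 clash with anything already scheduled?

Yes — it overlaps M4

M1: ends Tuesday 19:00 at or before M7 starts Wednesday 05:00 → clear.
M2: ends Wednesday 01:00 at or before M7 starts Wednesday 05:00 → clear.
M3: ends Wednesday 03:00 at or before M7 starts Wednesday 05:00 → clear.
M4: starts Wednesday 03:00 before M7 ends Wednesday 07:00, and ends Wednesday 06:00 after M7 starts Wednesday 05:00 → overlap.
M5: starts Wednesday 10:00 at or after M7 ends Wednesday 07:00 → clear.
M6: starts Wednesday 14:00 at or after M7 ends Wednesday 07:00 → clear.
M7 overlaps M4.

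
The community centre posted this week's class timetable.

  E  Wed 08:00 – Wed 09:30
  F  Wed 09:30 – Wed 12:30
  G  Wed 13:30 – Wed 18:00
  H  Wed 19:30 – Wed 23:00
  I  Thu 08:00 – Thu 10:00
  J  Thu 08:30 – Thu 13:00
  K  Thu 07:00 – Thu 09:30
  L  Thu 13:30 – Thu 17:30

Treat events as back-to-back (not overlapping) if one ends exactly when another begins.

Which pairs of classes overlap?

I & J, I & K, J & K

Sorted by start: E, F, G, H, K, I, J, L.
F starts exactly when E ends (back-to-back, no overlap); E is clear from here.
G starts after F ends; F is clear from here.
H starts after G ends; G is clear from here.
K starts after H ends; H is clear from here.
I starts before K ends → K and I overlap.
J starts before K ends → K and J overlap.
L starts after K ends.
J starts before I ends → I and J overlap.
L starts after I ends.
L starts after J ends.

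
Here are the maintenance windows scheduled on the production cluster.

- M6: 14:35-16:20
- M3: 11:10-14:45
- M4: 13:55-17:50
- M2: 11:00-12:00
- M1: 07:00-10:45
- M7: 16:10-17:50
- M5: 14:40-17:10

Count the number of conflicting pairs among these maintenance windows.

Sorted by start: M1, M2, M3, M4, M6, M5, M7.
M2 starts after M1 ends, so nothing later overlaps M1 either.
M3 starts before M2 ends → M2 and M3 overlap.
M4 starts after M2 ends, so nothing later overlaps M2 either.
M4 starts before M3 ends → M3 and M4 overlap.
M6 starts before M3 ends → M3 and M6 overlap.
M5 starts before M3 ends → M3 and M5 overlap.
M7 starts after M3 ends.
M6 starts before M4 ends → M4 and M6 overlap.
M5 starts before M4 ends → M4 and M5 overlap.
M7 starts before M4 ends → M4 and M7 overlap.
M5 starts before M6 ends → M6 and M5 overlap.
M7 starts before M6 ends → M6 and M7 overlap.
M7 starts before M5 ends → M5 and M7 overlap.
Overlapping pairs: M2 & M3, M3 & M4, M3 & M5, M3 & M6, M4 & M5, M4 & M6, M4 & M7, M5 & M6, M5 & M7, M6 & M7 — 10 in total.

10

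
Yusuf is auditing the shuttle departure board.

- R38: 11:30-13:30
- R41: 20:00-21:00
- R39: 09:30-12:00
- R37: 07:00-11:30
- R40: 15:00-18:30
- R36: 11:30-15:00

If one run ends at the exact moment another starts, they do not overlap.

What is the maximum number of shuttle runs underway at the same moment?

Sort all start/end points and keep a running count:
07:00 start R37 → 1
09:30 start R39 → 2
11:30 end R37 → 1
11:30 start R36 → 2
11:30 start R38 → 3
12:00 end R39 → 2
13:30 end R38 → 1
15:00 end R36 → 0
15:00 start R40 → 1
18:30 end R40 → 0
20:00 start R41 → 1
21:00 end R41 → 0
Peak is 3, at 11:30 (R36, R38, R39).

3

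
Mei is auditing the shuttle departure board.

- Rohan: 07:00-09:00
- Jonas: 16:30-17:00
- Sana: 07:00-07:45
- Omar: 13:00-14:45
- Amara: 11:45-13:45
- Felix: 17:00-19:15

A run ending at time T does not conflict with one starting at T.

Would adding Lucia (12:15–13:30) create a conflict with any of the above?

Sana: ends 07:45 at or before Lucia starts 12:15 → clear.
Rohan: ends 09:00 at or before Lucia starts 12:15 → clear.
Amara: starts 11:45 before Lucia ends 13:30, and ends 13:45 after Lucia starts 12:15 → overlap.
Omar: starts 13:00 before Lucia ends 13:30, and ends 14:45 after Lucia starts 12:15 → overlap.
Jonas: starts 16:30 at or after Lucia ends 13:30 → clear.
Felix: starts 17:00 at or after Lucia ends 13:30 → clear.
Lucia overlaps Amara, Omar.

Yes — it overlaps Amara, Omar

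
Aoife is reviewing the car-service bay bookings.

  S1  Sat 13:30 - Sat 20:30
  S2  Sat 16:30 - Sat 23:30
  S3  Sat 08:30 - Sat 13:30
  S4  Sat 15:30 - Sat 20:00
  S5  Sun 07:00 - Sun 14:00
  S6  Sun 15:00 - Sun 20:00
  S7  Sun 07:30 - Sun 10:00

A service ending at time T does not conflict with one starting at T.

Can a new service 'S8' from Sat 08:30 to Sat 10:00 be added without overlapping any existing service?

No — it overlaps S3

S3: starts Sat 08:30 before S8 ends Sat 10:00, and ends Sat 13:30 after S8 starts Sat 08:30 → overlap.
S1: starts Sat 13:30 at or after S8 ends Sat 10:00 → clear.
S4: starts Sat 15:30 at or after S8 ends Sat 10:00 → clear.
S2: starts Sat 16:30 at or after S8 ends Sat 10:00 → clear.
S5: starts Sun 07:00 at or after S8 ends Sat 10:00 → clear.
S7: starts Sun 07:30 at or after S8 ends Sat 10:00 → clear.
S6: starts Sun 15:00 at or after S8 ends Sat 10:00 → clear.
S8 overlaps S3.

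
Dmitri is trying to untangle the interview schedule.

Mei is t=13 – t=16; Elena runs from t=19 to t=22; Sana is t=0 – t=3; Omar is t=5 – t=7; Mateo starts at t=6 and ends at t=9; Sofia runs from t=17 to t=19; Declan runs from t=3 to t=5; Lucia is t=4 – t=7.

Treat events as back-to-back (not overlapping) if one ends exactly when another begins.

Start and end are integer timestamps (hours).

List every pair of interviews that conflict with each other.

Declan & Lucia, Lucia & Mateo, Lucia & Omar, Mateo & Omar

Two intervals overlap when each starts before the other ends.
Sorted by start: Sana, Declan, Lucia, Omar, Mateo, Mei, Sofia, Elena.
Declan starts exactly when Sana ends (back-to-back, no overlap), so Sana has no further overlaps.
Lucia starts before Declan ends → Declan and Lucia overlap.
Omar starts exactly when Declan ends (back-to-back, no overlap), so Declan has no further overlaps.
Omar starts before Lucia ends → Lucia and Omar overlap.
Mateo starts before Lucia ends → Lucia and Mateo overlap.
Mei starts after Lucia ends, so Lucia has no further overlaps.
Mateo starts before Omar ends → Omar and Mateo overlap.
Mei starts after Omar ends, so Omar has no further overlaps.
Mei starts after Mateo ends, so Mateo has no further overlaps.
Sofia starts after Mei ends, so Mei has no further overlaps.
Elena starts exactly when Sofia ends (back-to-back, no overlap).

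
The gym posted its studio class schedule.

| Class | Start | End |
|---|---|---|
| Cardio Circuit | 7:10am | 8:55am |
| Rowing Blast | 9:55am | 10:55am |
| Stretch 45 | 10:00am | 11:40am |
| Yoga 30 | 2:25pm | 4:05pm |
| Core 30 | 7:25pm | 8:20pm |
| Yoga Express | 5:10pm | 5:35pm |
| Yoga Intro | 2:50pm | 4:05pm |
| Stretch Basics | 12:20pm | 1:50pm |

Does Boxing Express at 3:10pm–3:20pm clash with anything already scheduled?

Yes — it overlaps Yoga 30, Yoga Intro

Cardio Circuit: ends 8:55am at or before Boxing Express starts 3:10pm → clear.
Rowing Blast: ends 10:55am at or before Boxing Express starts 3:10pm → clear.
Stretch 45: ends 11:40am at or before Boxing Express starts 3:10pm → clear.
Stretch Basics: ends 1:50pm at or before Boxing Express starts 3:10pm → clear.
Yoga 30: starts 2:25pm before Boxing Express ends 3:20pm, and ends 4:05pm after Boxing Express starts 3:10pm → overlap.
Yoga Intro: starts 2:50pm before Boxing Express ends 3:20pm, and ends 4:05pm after Boxing Express starts 3:10pm → overlap.
Yoga Express: starts 5:10pm at or after Boxing Express ends 3:20pm → clear.
Core 30: starts 7:25pm at or after Boxing Express ends 3:20pm → clear.
Boxing Express overlaps Yoga 30, Yoga Intro.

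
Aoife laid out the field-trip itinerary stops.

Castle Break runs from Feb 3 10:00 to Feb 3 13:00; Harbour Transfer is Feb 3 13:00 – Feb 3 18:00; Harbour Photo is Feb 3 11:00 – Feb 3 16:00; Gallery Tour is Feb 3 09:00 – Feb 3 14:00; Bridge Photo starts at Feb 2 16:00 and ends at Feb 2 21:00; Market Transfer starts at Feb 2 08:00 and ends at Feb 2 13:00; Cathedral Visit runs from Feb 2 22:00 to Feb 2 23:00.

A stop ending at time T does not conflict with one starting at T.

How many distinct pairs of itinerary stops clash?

Sorted by start: Market Transfer, Bridge Photo, Cathedral Visit, Gallery Tour, Castle Break, Harbour Photo, Harbour Transfer.
Bridge Photo starts after Market Transfer ends, so nothing later overlaps Market Transfer either.
Cathedral Visit starts after Bridge Photo ends, so nothing later overlaps Bridge Photo either.
Gallery Tour starts after Cathedral Visit ends, so nothing later overlaps Cathedral Visit either.
Castle Break starts before Gallery Tour ends → Gallery Tour and Castle Break overlap.
Harbour Photo starts before Gallery Tour ends → Gallery Tour and Harbour Photo overlap.
Harbour Transfer starts before Gallery Tour ends → Gallery Tour and Harbour Transfer overlap.
Harbour Photo starts before Castle Break ends → Castle Break and Harbour Photo overlap.
Harbour Transfer starts exactly when Castle Break ends (back-to-back, no overlap).
Harbour Transfer starts before Harbour Photo ends → Harbour Photo and Harbour Transfer overlap.
Overlapping pairs: Castle Break & Gallery Tour, Castle Break & Harbour Photo, Gallery Tour & Harbour Photo, Gallery Tour & Harbour Transfer, Harbour Photo & Harbour Transfer — 5 in total.

5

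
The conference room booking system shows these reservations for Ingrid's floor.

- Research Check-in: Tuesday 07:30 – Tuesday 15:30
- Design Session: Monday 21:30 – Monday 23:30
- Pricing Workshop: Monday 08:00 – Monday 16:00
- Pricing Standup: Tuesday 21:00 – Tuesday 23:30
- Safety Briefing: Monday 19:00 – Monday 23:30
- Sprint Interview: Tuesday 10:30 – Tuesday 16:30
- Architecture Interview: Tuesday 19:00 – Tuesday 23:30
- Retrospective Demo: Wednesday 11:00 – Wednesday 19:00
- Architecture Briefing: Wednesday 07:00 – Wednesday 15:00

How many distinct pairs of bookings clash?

4

Check each pair: they overlap iff neither finishes before the other starts.
Sorted by start: Pricing Workshop, Safety Briefing, Design Session, Research Check-in, Sprint Interview, Architecture Interview, Pricing Standup, Architecture Briefing, Retrospective Demo.
Safety Briefing starts after Pricing Workshop ends, so Pricing Workshop has no further overlaps.
Design Session starts before Safety Briefing ends → Safety Briefing and Design Session overlap.
Research Check-in starts after Safety Briefing ends, so Safety Briefing has no further overlaps.
Research Check-in starts after Design Session ends, so Design Session has no further overlaps.
Sprint Interview starts before Research Check-in ends → Research Check-in and Sprint Interview overlap.
Architecture Interview starts after Research Check-in ends, so Research Check-in has no further overlaps.
Architecture Interview starts after Sprint Interview ends, so Sprint Interview has no further overlaps.
Pricing Standup starts before Architecture Interview ends → Architecture Interview and Pricing Standup overlap.
Architecture Briefing starts after Architecture Interview ends, so Architecture Interview has no further overlaps.
Architecture Briefing starts after Pricing Standup ends, so Pricing Standup has no further overlaps.
Retrospective Demo starts before Architecture Briefing ends → Architecture Briefing and Retrospective Demo overlap.
Overlapping pairs: Architecture Briefing & Retrospective Demo, Architecture Interview & Pricing Standup, Design Session & Safety Briefing, Research Check-in & Sprint Interview — 4 in total.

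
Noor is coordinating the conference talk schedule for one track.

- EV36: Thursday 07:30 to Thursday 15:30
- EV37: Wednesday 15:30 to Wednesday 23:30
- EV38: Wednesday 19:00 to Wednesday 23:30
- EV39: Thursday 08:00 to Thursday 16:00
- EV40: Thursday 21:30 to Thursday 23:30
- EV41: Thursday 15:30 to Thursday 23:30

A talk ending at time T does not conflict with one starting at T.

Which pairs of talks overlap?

EV36 & EV39, EV37 & EV38, EV39 & EV41, EV40 & EV41

Check each pair: they overlap iff neither finishes before the other starts.
Sorted by start: EV37, EV38, EV36, EV39, EV41, EV40.
EV38 starts before EV37 ends → EV37 and EV38 overlap.
EV36 starts after EV37 ends — done with EV37.
EV36 starts after EV38 ends — done with EV38.
EV39 starts before EV36 ends → EV36 and EV39 overlap.
EV41 starts exactly when EV36 ends (back-to-back, no overlap) — done with EV36.
EV41 starts before EV39 ends → EV39 and EV41 overlap.
EV40 starts after EV39 ends.
EV40 starts before EV41 ends → EV41 and EV40 overlap.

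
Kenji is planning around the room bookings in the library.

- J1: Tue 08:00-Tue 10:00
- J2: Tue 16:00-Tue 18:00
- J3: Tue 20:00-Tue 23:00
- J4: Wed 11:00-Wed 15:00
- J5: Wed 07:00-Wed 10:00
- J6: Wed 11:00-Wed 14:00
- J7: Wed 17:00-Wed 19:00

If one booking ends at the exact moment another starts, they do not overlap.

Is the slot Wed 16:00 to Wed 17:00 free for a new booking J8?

Yes — the slot is free

J1: ends Tue 10:00 at or before J8 starts Wed 16:00 → clear.
J2: ends Tue 18:00 at or before J8 starts Wed 16:00 → clear.
J3: ends Tue 23:00 at or before J8 starts Wed 16:00 → clear.
J5: ends Wed 10:00 at or before J8 starts Wed 16:00 → clear.
J4: ends Wed 15:00 at or before J8 starts Wed 16:00 → clear.
J6: ends Wed 14:00 at or before J8 starts Wed 16:00 → clear.
J7: starts Wed 17:00 at or after J8 ends Wed 17:00 → clear.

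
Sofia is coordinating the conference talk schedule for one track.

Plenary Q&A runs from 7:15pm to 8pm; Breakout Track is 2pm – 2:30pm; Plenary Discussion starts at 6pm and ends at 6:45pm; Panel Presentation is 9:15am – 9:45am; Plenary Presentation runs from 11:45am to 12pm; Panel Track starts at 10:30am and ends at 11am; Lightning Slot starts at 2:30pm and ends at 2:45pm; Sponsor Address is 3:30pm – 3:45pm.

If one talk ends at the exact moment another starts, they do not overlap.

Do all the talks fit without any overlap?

Sorted by start: Panel Presentation, Panel Track, Plenary Presentation, Breakout Track, Lightning Slot, Sponsor Address, Plenary Discussion, Plenary Q&A.
Panel Track starts after Panel Presentation ends; Panel Presentation is clear from here.
Plenary Presentation starts after Panel Track ends; Panel Track is clear from here.
Breakout Track starts after Plenary Presentation ends; Plenary Presentation is clear from here.
Lightning Slot starts exactly when Breakout Track ends (back-to-back, no overlap); Breakout Track is clear from here.
Sponsor Address starts after Lightning Slot ends; Lightning Slot is clear from here.
Plenary Discussion starts after Sponsor Address ends; Sponsor Address is clear from here.
Plenary Q&A starts after Plenary Discussion ends.
Every pair is clear; the schedule has no overlaps.

Yes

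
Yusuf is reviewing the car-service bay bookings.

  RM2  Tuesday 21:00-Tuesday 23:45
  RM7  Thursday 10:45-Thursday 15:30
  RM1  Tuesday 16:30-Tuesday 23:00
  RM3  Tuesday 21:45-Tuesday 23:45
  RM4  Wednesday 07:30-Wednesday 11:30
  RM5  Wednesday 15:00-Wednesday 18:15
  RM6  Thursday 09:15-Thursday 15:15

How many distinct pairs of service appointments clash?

4

Check each pair: they overlap iff neither finishes before the other starts.
Sorted by start: RM1, RM2, RM3, RM4, RM5, RM6, RM7.
RM2 starts before RM1 ends → RM1 and RM2 overlap.
RM3 starts before RM1 ends → RM1 and RM3 overlap.
RM4 starts after RM1 ends, so nothing later overlaps RM1 either.
RM3 starts before RM2 ends → RM2 and RM3 overlap.
RM4 starts after RM2 ends, so nothing later overlaps RM2 either.
RM4 starts after RM3 ends, so nothing later overlaps RM3 either.
RM5 starts after RM4 ends, so nothing later overlaps RM4 either.
RM6 starts after RM5 ends, so nothing later overlaps RM5 either.
RM7 starts before RM6 ends → RM6 and RM7 overlap.
Overlapping pairs: RM1 & RM2, RM1 & RM3, RM2 & RM3, RM6 & RM7 — 4 in total.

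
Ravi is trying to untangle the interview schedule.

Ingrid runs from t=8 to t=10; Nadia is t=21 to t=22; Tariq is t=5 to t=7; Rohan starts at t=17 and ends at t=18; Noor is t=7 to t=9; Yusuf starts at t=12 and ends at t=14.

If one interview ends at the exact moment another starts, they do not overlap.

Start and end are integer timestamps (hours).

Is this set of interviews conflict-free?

Sorted by start: Tariq, Noor, Ingrid, Yusuf, Rohan, Nadia.
Noor starts exactly when Tariq ends (back-to-back, no overlap) — done with Tariq.
Ingrid starts before Noor ends → Noor and Ingrid overlap.
That's a conflict, so the schedule is not conflict-free.

No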